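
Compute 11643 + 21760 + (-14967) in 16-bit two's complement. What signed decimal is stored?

11643 + 21760 = 33403 → wraps to -32133 (1000001001111011)
-32133 + (-14967) = -47100 → wraps to 18436 (0100100000000100)

18436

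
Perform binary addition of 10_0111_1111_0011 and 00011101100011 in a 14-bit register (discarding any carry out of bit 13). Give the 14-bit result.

10111101010110

  10011111110011
+ 00011101100011
= 10111101010110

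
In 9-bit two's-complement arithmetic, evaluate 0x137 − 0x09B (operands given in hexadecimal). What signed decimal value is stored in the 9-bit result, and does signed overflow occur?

0x137 = 100110111 = -201 (signed)
0x09B = 010011011 = 155 (signed)
Subtract via negate-and-add: invert 010011011 + 1 = 101100101 (i.e. -155).
  100110111
+ 101100101
= 010011100  (discard carry-out 1)
Result 010011100: MSB = 0 → value 156.
Both addends (after negating the subtrahend) are negative but the stored result is non-negative: signed overflow. The true value -201 − 155 = -356 lies outside [-256, 255].

156; overflow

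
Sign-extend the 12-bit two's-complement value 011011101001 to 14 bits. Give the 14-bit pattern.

MSB of 011011101001 is 0; replicate it into the new high bits.
00|011011101001 → 00011011101001 (still 1769).

00011011101001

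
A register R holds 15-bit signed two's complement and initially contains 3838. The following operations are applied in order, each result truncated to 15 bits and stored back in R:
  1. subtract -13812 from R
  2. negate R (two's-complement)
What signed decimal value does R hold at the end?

15118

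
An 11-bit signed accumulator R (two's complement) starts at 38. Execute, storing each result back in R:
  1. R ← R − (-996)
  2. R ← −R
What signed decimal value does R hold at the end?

Start: R = 38 = 00000100110.
R = 38 − (-996) = 1034; wraps to -1014 = 10000001010
R = −(-1014) = 1014 = 01111110110

1014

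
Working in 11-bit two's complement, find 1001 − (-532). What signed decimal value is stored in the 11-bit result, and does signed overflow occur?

-515; overflow

1001 → 01111101001
-532 → 10111101100
Subtract via negate-and-add: invert 10111101100 + 1 = 01000010100 (i.e. 532).
  01111101001
+ 01000010100
= 10111111101
Result 10111111101: MSB = 1 → 1533 − 2048 = -515.
Both addends (after negating the subtrahend) are non-negative but the stored result is negative: signed overflow. The true value 1001 − (-532) = 1533 lies outside [-1024, 1023].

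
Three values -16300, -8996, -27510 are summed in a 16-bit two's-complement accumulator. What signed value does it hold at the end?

12730

-16300 + (-8996) = -25296 (1001110100110000)
-25296 + (-27510) = -52806 → wraps to 12730 (0011000110111010)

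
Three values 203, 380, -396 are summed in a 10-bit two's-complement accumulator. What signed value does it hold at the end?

203 + 380 = 583 → wraps to -441 (1001000111)
-441 + (-396) = -837 → wraps to 187 (0010111011)

187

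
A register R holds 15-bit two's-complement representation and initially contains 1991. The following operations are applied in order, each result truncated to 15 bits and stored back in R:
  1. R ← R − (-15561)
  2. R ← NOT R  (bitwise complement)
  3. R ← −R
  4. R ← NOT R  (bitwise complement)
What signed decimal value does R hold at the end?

15214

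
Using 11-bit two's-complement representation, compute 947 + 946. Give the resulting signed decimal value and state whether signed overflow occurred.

947 → 01110110011
946 → 01110110010
  01110110011
+ 01110110010
= 11101100101
Result 11101100101: MSB = 1 → 1893 − 2048 = -155.
Both addends are non-negative but the stored result is negative: signed overflow. The true value 947 + 946 = 1893 lies outside [-1024, 1023].

-155; overflow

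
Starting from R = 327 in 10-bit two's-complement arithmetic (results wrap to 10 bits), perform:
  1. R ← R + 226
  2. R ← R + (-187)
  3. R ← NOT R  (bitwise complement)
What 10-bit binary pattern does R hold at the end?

1010010001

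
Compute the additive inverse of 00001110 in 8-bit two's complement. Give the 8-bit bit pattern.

Invert: 11110001. Add 1: 11110010.
Check: 00001110 = 14, 11110010 = -14.

11110010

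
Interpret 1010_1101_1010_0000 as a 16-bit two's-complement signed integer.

-21088

MSB is 1, so the value is negative.
Unsigned reading: 44448. Subtract 2^16 = 65536: 44448 − 65536 = -21088.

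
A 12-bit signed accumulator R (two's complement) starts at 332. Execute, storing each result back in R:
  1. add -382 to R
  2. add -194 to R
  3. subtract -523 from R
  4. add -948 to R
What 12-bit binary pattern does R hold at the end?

Start: R = 332 = 000101001100.
R = 332 + (-382) = -50 = 111111001110
R = -50 + (-194) = -244 = 111100001100
R = -244 − (-523) = 279 = 000100010111
R = 279 + (-948) = -669 = 110101100011

110101100011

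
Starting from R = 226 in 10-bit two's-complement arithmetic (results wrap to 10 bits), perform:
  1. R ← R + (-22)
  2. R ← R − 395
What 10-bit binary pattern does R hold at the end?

Start: R = 226 = 0011100010.
R = 226 + (-22) = 204 = 0011001100
R = 204 − 395 = -191 = 1101000001

1101000001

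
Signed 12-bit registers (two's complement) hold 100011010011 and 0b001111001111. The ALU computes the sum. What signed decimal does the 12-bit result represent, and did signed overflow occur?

100011010011 = -1837 (signed)
0b001111001111 → 001111001111 = 975 (signed)
  100011010011
+ 001111001111
= 110010100010
Result 110010100010: MSB = 1 → 3234 − 4096 = -862.
Addends have opposite signs, so signed overflow cannot occur.

-862; no overflow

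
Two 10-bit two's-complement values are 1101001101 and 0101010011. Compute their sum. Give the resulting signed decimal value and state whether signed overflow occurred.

1101001101 = -179 (signed)
0101010011 = 339 (signed)
  1101001101
+ 0101010011
= 0010100000  (discard carry-out 1)
Result 0010100000: MSB = 0 → value 160.
Addends have opposite signs, so signed overflow cannot occur.

160; no overflow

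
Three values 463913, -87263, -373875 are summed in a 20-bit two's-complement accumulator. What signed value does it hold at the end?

2775

463913 + (-87263) = 376650 (01011011111101001010)
376650 + (-373875) = 2775 (00000000101011010111)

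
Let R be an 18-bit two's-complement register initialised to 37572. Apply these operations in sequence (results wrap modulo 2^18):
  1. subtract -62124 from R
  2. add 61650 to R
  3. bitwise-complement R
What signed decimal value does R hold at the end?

100797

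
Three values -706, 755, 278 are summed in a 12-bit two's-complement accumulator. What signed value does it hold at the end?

327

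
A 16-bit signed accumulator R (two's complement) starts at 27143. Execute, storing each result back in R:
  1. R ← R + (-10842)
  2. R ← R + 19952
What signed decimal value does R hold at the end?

Start: R = 27143 = 0110101000000111.
R = 27143 + (-10842) = 16301 = 0011111110101101
R = 16301 + 19952 = 36253; wraps to -29283 = 1000110110011101

-29283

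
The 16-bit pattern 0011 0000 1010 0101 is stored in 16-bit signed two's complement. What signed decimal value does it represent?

MSB is 0, so the value is non-negative: 0011000010100101 = 12453.

12453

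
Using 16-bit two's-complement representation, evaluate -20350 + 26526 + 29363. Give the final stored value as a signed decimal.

-29997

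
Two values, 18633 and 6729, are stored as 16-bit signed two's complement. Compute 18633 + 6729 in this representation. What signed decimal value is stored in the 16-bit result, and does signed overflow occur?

18633 → 0100100011001001
6729 → 0001101001001001
  0100100011001001
+ 0001101001001001
= 0110001100010010
Result 0110001100010010: MSB = 0 → value 25362.
Both addends are non-negative and so is the stored result: no signed overflow.

25362; no overflow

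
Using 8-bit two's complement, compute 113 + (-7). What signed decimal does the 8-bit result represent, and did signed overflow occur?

113 → 01110001
-7 → 11111001
  01110001
+ 11111001
= 01101010  (discard carry-out 1)
Result 01101010: MSB = 0 → value 106.
Addends have opposite signs, so signed overflow cannot occur.

106; no overflow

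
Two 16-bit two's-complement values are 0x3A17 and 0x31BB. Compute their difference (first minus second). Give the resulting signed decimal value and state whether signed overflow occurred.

0x3A17 = 0011101000010111 = 14871 (signed)
0x31BB = 0011000110111011 = 12731 (signed)
Subtract via negate-and-add: invert 0011000110111011 + 1 = 1100111001000101 (i.e. -12731).
  0011101000010111
+ 1100111001000101
= 0000100001011100  (discard carry-out 1)
Result 0000100001011100: MSB = 0 → value 2140.
Addends (after negating the subtrahend) have opposite signs, so signed overflow cannot occur.

2140; no overflow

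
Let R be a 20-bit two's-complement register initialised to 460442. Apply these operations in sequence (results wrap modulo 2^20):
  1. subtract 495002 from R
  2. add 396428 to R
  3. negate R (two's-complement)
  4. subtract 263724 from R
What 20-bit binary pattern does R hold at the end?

01100111010001001000

Start: R = 460442 = 01110000011010011010.
R = 460442 − 495002 = -34560 = 11110111100100000000
R = -34560 + 396428 = 361868 = 01011000010110001100
R = −(361868) = -361868 = 10100111101001110100
R = -361868 − 263724 = -625592; wraps to 422984 = 01100111010001001000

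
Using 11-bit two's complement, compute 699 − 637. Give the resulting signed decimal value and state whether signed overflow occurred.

62; no overflow

699 → 01010111011
637 → 01001111101
Subtract via negate-and-add: invert 01001111101 + 1 = 10110000011 (i.e. -637).
  01010111011
+ 10110000011
= 00000111110  (discard carry-out 1)
Result 00000111110: MSB = 0 → value 62.
Addends (after negating the subtrahend) have opposite signs, so signed overflow cannot occur.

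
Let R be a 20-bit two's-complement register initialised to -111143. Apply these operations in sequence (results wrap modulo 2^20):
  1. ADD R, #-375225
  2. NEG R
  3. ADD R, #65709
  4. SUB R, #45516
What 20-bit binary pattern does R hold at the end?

01111011101011000001

Start: R = -111143 = 11100100110111011001.
R = -111143 + (-375225) = -486368 = 10001001010000100000
R = −(-486368) = 486368 = 01110110101111100000
R = 486368 + 65709 = 552077; wraps to -496499 = 10000110110010001101
R = -496499 − 45516 = -542015; wraps to 506561 = 01111011101011000001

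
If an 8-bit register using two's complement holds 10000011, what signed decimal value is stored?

-125

MSB is 1, so the value is negative.
Unsigned reading: 131. Subtract 2^8 = 256: 131 − 256 = -125.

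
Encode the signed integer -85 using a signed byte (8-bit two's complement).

|-85| = 85 = 01010101 in 8 bits.
Invert the bits: 10101010. Add 1: 10101011.
Check: 10101011 reads as 171 − 256 = -85.

10101011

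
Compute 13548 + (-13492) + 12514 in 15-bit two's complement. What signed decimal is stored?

12570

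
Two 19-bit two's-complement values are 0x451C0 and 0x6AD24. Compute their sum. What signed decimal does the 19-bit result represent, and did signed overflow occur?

196324; overflow

0x451C0 = 1000101000111000000 = -241216 (signed)
0x6AD24 = 1101010110100100100 = -86748 (signed)
  1000101000111000000
+ 1101010110100100100
= 0101111111011100100  (discard carry-out 1)
Result 0101111111011100100: MSB = 0 → value 196324.
Both addends are negative but the stored result is non-negative: signed overflow. The true value -241216 + (-86748) = -327964 lies outside [-262144, 262143].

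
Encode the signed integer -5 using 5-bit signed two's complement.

|-5| = 5 = 00101 in 5 bits.
Invert the bits: 11010. Add 1: 11011.
Check: 11011 reads as 27 − 32 = -5.

11011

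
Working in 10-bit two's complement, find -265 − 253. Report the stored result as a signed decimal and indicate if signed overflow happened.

-265 → 1011110111
253 → 0011111101
Subtract via negate-and-add: invert 0011111101 + 1 = 1100000011 (i.e. -253).
  1011110111
+ 1100000011
= 0111111010  (discard carry-out 1)
Result 0111111010: MSB = 0 → value 506.
Both addends (after negating the subtrahend) are negative but the stored result is non-negative: signed overflow. The true value -265 − 253 = -518 lies outside [-512, 511].

506; overflow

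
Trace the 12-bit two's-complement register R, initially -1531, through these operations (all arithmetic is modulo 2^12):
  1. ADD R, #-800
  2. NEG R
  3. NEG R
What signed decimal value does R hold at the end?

Start: R = -1531 = 101000000101.
R = -1531 + (-800) = -2331; wraps to 1765 = 011011100101
R = −(1765) = -1765 = 100100011011
R = −(-1765) = 1765 = 011011100101

1765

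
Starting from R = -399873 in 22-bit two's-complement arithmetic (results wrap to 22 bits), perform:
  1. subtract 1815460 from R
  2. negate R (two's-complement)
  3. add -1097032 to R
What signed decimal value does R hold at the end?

Start: R = -399873 = 1110011110010111111111.
R = -399873 − 1815460 = -2215333; wraps to 1978971 = 0111100011001001011011
R = −(1978971) = -1978971 = 1000011100110110100101
R = -1978971 + (-1097032) = -3076003; wraps to 1118301 = 0100010001000001011101

1118301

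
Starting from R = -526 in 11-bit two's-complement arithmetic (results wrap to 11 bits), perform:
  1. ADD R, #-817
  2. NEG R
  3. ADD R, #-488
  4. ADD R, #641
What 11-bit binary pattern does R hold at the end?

10111011000

Start: R = -526 = 10111110010.
R = -526 + (-817) = -1343; wraps to 705 = 01011000001
R = −(705) = -705 = 10100111111
R = -705 + (-488) = -1193; wraps to 855 = 01101010111
R = 855 + 641 = 1496; wraps to -552 = 10111011000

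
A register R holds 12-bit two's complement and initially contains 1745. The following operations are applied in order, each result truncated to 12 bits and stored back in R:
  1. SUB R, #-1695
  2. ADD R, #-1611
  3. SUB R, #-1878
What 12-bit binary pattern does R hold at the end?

111001111011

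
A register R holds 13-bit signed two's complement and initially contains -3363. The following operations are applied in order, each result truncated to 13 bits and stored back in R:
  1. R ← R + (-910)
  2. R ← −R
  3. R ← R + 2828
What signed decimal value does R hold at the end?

-1091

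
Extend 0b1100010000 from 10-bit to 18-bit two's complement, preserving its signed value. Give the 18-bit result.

MSB of 1100010000 is 1; replicate it into the new high bits.
11111111|1100010000 → 111111111100010000 (still -240).

111111111100010000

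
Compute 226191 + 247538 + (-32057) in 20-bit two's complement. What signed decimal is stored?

441672

226191 + 247538 = 473729 (01110011101010000001)
473729 + (-32057) = 441672 (01101011110101001000)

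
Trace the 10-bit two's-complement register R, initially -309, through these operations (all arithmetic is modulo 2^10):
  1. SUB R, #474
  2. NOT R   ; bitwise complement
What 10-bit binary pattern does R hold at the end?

1100001110

Start: R = -309 = 1011001011.
R = -309 − 474 = -783; wraps to 241 = 0011110001
R = NOT 0011110001 = 1100001110 = -242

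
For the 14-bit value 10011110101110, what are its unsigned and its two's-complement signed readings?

unsigned = 10158, signed = -6226

Unsigned: 10011110101110 = 10158.
Signed: MSB=1 → 10158 − 16384 = -6226.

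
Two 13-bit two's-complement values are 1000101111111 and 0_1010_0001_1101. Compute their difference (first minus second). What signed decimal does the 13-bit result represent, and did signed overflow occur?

1890; overflow

1000101111111 = -3713 (signed)
0_1010_0001_1101 → 0101000011101 = 2589 (signed)
Subtract via negate-and-add: invert 0101000011101 + 1 = 1010111100011 (i.e. -2589).
  1000101111111
+ 1010111100011
= 0011101100010  (discard carry-out 1)
Result 0011101100010: MSB = 0 → value 1890.
Both addends (after negating the subtrahend) are negative but the stored result is non-negative: signed overflow. The true value -3713 − 2589 = -6302 lies outside [-4096, 4095].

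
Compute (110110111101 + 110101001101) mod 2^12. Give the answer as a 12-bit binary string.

101100001010

  110110111101
+ 110101001101
= 101100001010  (discard carry-out 1)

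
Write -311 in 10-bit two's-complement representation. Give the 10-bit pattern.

|-311| = 311 = 0100110111 in 10 bits.
Invert the bits: 1011001000. Add 1: 1011001001.

1011001001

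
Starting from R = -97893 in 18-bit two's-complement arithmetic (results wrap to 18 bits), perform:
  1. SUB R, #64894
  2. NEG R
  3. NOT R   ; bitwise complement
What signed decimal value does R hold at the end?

99356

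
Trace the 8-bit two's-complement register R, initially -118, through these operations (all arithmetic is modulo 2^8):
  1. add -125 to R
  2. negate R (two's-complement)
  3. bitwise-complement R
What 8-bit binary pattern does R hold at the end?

Start: R = -118 = 10001010.
R = -118 + (-125) = -243; wraps to 13 = 00001101
R = −(13) = -13 = 11110011
R = NOT 11110011 = 00001100 = 12

00001100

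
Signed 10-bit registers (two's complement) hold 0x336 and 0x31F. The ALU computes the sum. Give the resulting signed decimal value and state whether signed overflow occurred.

-427; no overflow

0x336 = 1100110110 = -202 (signed)
0x31F = 1100011111 = -225 (signed)
  1100110110
+ 1100011111
= 1001010101  (discard carry-out 1)
Result 1001010101: MSB = 1 → 597 − 1024 = -427.
Both addends are negative and so is the stored result: no signed overflow.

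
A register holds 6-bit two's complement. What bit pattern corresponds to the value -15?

|-15| = 15 = 001111 in 6 bits.
Invert the bits: 110000. Add 1: 110001.
Check: 110001 reads as 49 − 64 = -15.

110001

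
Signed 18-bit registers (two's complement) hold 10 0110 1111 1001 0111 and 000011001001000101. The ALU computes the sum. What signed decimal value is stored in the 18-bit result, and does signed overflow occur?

-89636; no overflow

10 0110 1111 1001 0111 → 100110111110010111 = -102505 (signed)
000011001001000101 = 12869 (signed)
  100110111110010111
+ 000011001001000101
= 101010000111011100
Result 101010000111011100: MSB = 1 → 172508 − 262144 = -89636.
Addends have opposite signs, so signed overflow cannot occur.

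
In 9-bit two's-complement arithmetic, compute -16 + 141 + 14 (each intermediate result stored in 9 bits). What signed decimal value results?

139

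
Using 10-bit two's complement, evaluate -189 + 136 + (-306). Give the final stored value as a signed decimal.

-189 + 136 = -53 (1111001011)
-53 + (-306) = -359 (1010011001)

-359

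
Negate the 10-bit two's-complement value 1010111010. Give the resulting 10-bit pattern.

Invert: 0101000101. Add 1: 0101000110.
Check: 1010111010 = -326, 0101000110 = 326.

0101000110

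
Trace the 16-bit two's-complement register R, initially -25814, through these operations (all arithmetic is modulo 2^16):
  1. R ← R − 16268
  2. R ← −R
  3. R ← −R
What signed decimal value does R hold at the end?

Start: R = -25814 = 1001101100101010.
R = -25814 − 16268 = -42082; wraps to 23454 = 0101101110011110
R = −(23454) = -23454 = 1010010001100010
R = −(-23454) = 23454 = 0101101110011110

23454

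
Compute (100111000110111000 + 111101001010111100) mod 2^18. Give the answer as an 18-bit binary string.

100100010001110100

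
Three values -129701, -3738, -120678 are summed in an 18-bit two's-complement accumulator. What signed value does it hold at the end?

8027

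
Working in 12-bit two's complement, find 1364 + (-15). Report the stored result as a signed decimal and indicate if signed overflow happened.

1349; no overflow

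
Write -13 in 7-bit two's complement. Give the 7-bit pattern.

1110011

|-13| = 13 = 0001101 in 7 bits.
Invert the bits: 1110010. Add 1: 1110011.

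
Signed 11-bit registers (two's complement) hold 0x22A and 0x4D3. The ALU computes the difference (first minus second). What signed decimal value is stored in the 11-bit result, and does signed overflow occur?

-681; overflow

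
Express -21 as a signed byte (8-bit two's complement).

|-21| = 21 = 00010101 in 8 bits.
Invert the bits: 11101010. Add 1: 11101011.
Check: 11101011 reads as 235 − 256 = -21.

11101011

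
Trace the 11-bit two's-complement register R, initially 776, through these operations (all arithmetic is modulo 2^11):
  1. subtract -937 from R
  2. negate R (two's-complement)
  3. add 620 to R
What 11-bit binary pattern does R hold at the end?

Start: R = 776 = 01100001000.
R = 776 − (-937) = 1713; wraps to -335 = 11010110001
R = −(-335) = 335 = 00101001111
R = 335 + 620 = 955 = 01110111011

01110111011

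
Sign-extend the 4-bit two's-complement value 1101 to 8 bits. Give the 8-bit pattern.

11111101

MSB of 1101 is 1; replicate it into the new high bits.
1111|1101 → 11111101 (still -3).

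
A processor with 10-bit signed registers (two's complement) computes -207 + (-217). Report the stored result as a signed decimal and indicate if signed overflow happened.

-424; no overflow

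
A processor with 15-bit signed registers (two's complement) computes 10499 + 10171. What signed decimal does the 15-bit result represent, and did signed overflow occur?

10499 → 010100100000011
10171 → 010011110111011
  010100100000011
+ 010011110111011
= 101000010111110
Result 101000010111110: MSB = 1 → 20670 − 32768 = -12098.
Both addends are non-negative but the stored result is negative: signed overflow. The true value 10499 + 10171 = 20670 lies outside [-16384, 16383].

-12098; overflow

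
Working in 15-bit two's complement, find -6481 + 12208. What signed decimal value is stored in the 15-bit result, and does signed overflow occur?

5727; no overflow

-6481 → 110011010101111
12208 → 010111110110000
  110011010101111
+ 010111110110000
= 001011001011111  (discard carry-out 1)
Result 001011001011111: MSB = 0 → value 5727.
Addends have opposite signs, so signed overflow cannot occur.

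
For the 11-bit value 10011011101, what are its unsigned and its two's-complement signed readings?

Unsigned: 10011011101 = 1245.
Signed: MSB=1 → 1245 − 2048 = -803.

unsigned = 1245, signed = -803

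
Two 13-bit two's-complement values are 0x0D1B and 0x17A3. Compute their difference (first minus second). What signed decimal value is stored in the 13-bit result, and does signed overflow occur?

0x0D1B = 0110100011011 = 3355 (signed)
0x17A3 = 1011110100011 = -2141 (signed)
Subtract via negate-and-add: invert 1011110100011 + 1 = 0100001011101 (i.e. 2141).
  0110100011011
+ 0100001011101
= 1010101111000
Result 1010101111000: MSB = 1 → 5496 − 8192 = -2696.
Both addends (after negating the subtrahend) are non-negative but the stored result is negative: signed overflow. The true value 3355 − (-2141) = 5496 lies outside [-4096, 4095].

-2696; overflow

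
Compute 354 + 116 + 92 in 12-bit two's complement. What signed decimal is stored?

562

354 + 116 = 470 (000111010110)
470 + 92 = 562 (001000110010)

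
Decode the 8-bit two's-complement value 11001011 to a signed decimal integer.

-53

MSB is 1, so the value is negative.
Invert: 00110100. Add 1: 00110101 = 53. So the value is −53.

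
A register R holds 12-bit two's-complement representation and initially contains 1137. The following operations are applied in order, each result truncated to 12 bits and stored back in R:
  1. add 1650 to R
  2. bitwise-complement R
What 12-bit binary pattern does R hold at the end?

010100011100

Start: R = 1137 = 010001110001.
R = 1137 + 1650 = 2787; wraps to -1309 = 101011100011
R = NOT 101011100011 = 010100011100 = 1308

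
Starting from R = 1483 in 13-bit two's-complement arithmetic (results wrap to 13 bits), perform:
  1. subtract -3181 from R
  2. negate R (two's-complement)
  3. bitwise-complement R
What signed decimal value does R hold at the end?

Start: R = 1483 = 0010111001011.
R = 1483 − (-3181) = 4664; wraps to -3528 = 1001000111000
R = −(-3528) = 3528 = 0110111001000
R = NOT 0110111001000 = 1001000110111 = -3529

-3529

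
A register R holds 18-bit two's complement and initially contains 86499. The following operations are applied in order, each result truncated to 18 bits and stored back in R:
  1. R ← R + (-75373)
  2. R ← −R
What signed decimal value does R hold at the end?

-11126

Start: R = 86499 = 010101000111100011.
R = 86499 + (-75373) = 11126 = 000010101101110110
R = −(11126) = -11126 = 111101010010001010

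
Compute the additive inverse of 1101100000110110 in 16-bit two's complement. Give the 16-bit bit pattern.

0010011111001010

Invert: 0010011111001001. Add 1: 0010011111001010.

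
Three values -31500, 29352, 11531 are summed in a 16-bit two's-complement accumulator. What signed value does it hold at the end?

9383

-31500 + 29352 = -2148 (1111011110011100)
-2148 + 11531 = 9383 (0010010010100111)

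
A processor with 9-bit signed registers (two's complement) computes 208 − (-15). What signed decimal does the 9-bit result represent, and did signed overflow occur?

223; no overflow

208 → 011010000
-15 → 111110001
Subtract via negate-and-add: invert 111110001 + 1 = 000001111 (i.e. 15).
  011010000
+ 000001111
= 011011111
Result 011011111: MSB = 0 → value 223.
Both addends (after negating the subtrahend) are non-negative and so is the stored result: no signed overflow.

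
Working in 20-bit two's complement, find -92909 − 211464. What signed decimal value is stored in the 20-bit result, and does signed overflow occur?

-92909 → 11101001010100010011
211464 → 00110011101000001000
Subtract via negate-and-add: invert 00110011101000001000 + 1 = 11001100010111111000 (i.e. -211464).
  11101001010100010011
+ 11001100010111111000
= 10110101101100001011  (discard carry-out 1)
Result 10110101101100001011: MSB = 1 → 744203 − 1048576 = -304373.
Both addends (after negating the subtrahend) are negative and so is the stored result: no signed overflow.

-304373; no overflow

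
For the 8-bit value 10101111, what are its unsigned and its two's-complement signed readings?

unsigned = 175, signed = -81

Unsigned: 10101111 = 175.
Signed: MSB=1 → 175 − 256 = -81.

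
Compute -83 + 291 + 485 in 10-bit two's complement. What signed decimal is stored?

-331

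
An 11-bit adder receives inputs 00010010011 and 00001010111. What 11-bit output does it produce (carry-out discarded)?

00011101010

  00010010011
+ 00001010111
= 00011101010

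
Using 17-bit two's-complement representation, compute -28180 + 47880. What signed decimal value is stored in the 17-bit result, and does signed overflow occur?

19700; no overflow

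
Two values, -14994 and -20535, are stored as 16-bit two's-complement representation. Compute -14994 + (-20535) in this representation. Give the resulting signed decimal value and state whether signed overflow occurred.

30007; overflow

-14994 → 1100010101101110
-20535 → 1010111111001001
  1100010101101110
+ 1010111111001001
= 0111010100110111  (discard carry-out 1)
Result 0111010100110111: MSB = 0 → value 30007.
Both addends are negative but the stored result is non-negative: signed overflow. The true value -14994 + (-20535) = -35529 lies outside [-32768, 32767].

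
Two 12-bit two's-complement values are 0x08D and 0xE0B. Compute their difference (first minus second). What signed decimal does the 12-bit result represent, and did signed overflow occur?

642; no overflow

0x08D = 000010001101 = 141 (signed)
0xE0B = 111000001011 = -501 (signed)
Subtract via negate-and-add: invert 111000001011 + 1 = 000111110101 (i.e. 501).
  000010001101
+ 000111110101
= 001010000010
Result 001010000010: MSB = 0 → value 642.
Both addends (after negating the subtrahend) are non-negative and so is the stored result: no signed overflow.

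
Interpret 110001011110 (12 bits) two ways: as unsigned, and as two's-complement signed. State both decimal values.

Unsigned: 110001011110 = 3166.
Signed: MSB=1 → 3166 − 4096 = -930.

unsigned = 3166, signed = -930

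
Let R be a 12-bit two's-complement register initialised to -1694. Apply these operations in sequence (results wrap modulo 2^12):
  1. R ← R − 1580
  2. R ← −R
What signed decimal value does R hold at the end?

Start: R = -1694 = 100101100010.
R = -1694 − 1580 = -3274; wraps to 822 = 001100110110
R = −(822) = -822 = 110011001010

-822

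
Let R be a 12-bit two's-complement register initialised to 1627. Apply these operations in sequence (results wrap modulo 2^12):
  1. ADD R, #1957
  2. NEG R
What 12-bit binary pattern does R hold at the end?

001000000000

Start: R = 1627 = 011001011011.
R = 1627 + 1957 = 3584; wraps to -512 = 111000000000
R = −(-512) = 512 = 001000000000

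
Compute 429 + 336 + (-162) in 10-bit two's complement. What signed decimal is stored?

429 + 336 = 765 → wraps to -259 (1011111101)
-259 + (-162) = -421 (1001011011)

-421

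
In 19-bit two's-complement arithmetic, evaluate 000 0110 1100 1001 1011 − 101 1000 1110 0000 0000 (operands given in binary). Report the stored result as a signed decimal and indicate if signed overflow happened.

188059; no overflow

000 0110 1100 1001 1011 → 0000110110010011011 = 27803 (signed)
101 1000 1110 0000 0000 → 1011000111000000000 = -160256 (signed)
Subtract via negate-and-add: invert 1011000111000000000 + 1 = 0100111001000000000 (i.e. 160256).
  0000110110010011011
+ 0100111001000000000
= 0101101111010011011
Result 0101101111010011011: MSB = 0 → value 188059.
Both addends (after negating the subtrahend) are non-negative and so is the stored result: no signed overflow.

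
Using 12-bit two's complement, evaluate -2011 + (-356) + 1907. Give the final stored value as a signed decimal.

-460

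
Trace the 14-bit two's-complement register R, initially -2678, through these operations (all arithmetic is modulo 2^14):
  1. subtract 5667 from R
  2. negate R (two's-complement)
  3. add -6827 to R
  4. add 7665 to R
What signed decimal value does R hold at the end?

Start: R = -2678 = 11010110001010.
R = -2678 − 5667 = -8345; wraps to 8039 = 01111101100111
R = −(8039) = -8039 = 10000010011001
R = -8039 + (-6827) = -14866; wraps to 1518 = 00010111101110
R = 1518 + 7665 = 9183; wraps to -7201 = 10001111011111

-7201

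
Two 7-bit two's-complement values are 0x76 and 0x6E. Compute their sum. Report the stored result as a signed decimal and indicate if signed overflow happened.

-28; no overflow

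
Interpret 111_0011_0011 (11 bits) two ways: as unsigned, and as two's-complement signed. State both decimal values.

unsigned = 1843, signed = -205

Unsigned: 11100110011 = 1843.
Signed: MSB=1 → 1843 − 2048 = -205.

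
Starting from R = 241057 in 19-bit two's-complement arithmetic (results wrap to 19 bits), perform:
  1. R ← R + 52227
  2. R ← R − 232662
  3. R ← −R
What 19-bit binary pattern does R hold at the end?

1110001001100110010

Start: R = 241057 = 0111010110110100001.
R = 241057 + 52227 = 293284; wraps to -231004 = 1000111100110100100
R = -231004 − 232662 = -463666; wraps to 60622 = 0001110110011001110
R = −(60622) = -60622 = 1110001001100110010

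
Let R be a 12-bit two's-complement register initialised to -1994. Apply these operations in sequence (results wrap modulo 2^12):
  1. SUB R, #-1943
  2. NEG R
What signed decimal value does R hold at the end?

51

Start: R = -1994 = 100000110110.
R = -1994 − (-1943) = -51 = 111111001101
R = −(-51) = 51 = 000000110011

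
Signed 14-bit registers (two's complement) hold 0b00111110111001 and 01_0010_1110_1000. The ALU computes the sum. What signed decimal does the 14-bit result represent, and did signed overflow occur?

0b00111110111001 → 00111110111001 = 4025 (signed)
01_0010_1110_1000 → 01001011101000 = 4840 (signed)
  00111110111001
+ 01001011101000
= 10001010100001
Result 10001010100001: MSB = 1 → 8865 − 16384 = -7519.
Both addends are non-negative but the stored result is negative: signed overflow. The true value 4025 + 4840 = 8865 lies outside [-8192, 8191].

-7519; overflow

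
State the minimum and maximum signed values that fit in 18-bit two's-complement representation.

min = -131072, max = 131071

Minimum: −2^17 = -131072.
Maximum: 2^17 − 1 = 131071.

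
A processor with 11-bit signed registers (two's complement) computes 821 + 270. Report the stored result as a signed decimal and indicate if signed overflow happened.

821 → 01100110101
270 → 00100001110
  01100110101
+ 00100001110
= 10001000011
Result 10001000011: MSB = 1 → 1091 − 2048 = -957.
Both addends are non-negative but the stored result is negative: signed overflow. The true value 821 + 270 = 1091 lies outside [-1024, 1023].

-957; overflow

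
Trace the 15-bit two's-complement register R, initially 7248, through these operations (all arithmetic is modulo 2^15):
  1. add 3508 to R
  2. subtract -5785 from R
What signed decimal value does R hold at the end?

-16227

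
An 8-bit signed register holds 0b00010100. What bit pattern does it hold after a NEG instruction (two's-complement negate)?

Invert: 11101011. Add 1: 11101100.
Check: 00010100 = 20, 11101100 = -20.

11101100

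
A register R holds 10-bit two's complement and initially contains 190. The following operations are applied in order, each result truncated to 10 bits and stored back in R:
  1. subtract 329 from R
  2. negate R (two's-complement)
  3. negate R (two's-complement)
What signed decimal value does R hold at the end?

-139

Start: R = 190 = 0010111110.
R = 190 − 329 = -139 = 1101110101
R = −(-139) = 139 = 0010001011
R = −(139) = -139 = 1101110101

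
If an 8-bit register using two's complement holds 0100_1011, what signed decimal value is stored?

MSB is 0, so the value is non-negative: 01001011 = 75.

75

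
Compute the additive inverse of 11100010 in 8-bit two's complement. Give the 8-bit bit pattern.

Invert: 00011101. Add 1: 00011110.
Check: 11100010 = -30, 00011110 = 30.

00011110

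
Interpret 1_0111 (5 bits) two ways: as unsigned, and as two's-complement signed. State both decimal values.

Unsigned: 10111 = 23.
Signed: MSB=1 → 23 − 32 = -9.

unsigned = 23, signed = -9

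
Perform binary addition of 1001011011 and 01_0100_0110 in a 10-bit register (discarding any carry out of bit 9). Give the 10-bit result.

1110100001

  1001011011
+ 0101000110
= 1110100001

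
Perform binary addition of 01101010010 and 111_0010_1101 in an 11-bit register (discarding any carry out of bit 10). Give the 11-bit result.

  01101010010
+ 11100101101
= 01001111111  (discard carry-out 1)

01001111111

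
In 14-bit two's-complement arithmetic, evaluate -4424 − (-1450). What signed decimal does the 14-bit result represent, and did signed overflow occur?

-2974; no overflow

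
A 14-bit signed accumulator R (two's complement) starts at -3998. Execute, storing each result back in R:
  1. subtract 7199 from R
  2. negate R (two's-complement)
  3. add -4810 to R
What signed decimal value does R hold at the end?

6387

Start: R = -3998 = 11000001100010.
R = -3998 − 7199 = -11197; wraps to 5187 = 01010001000011
R = −(5187) = -5187 = 10101110111101
R = -5187 + (-4810) = -9997; wraps to 6387 = 01100011110011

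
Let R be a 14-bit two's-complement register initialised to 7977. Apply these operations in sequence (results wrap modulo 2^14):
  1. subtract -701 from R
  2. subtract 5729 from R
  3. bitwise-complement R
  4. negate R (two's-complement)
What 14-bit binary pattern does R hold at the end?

00101110000110

Start: R = 7977 = 01111100101001.
R = 7977 − (-701) = 8678; wraps to -7706 = 10000111100110
R = -7706 − 5729 = -13435; wraps to 2949 = 00101110000101
R = NOT 00101110000101 = 11010001111010 = -2950
R = −(-2950) = 2950 = 00101110000110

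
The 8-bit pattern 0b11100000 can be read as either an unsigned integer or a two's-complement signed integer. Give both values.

unsigned = 224, signed = -32

Unsigned: 11100000 = 224.
Signed: MSB=1 → 224 − 256 = -32.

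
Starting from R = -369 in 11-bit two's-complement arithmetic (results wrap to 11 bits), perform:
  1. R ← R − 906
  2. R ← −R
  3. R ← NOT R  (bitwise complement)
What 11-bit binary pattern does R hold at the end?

Start: R = -369 = 11010001111.
R = -369 − 906 = -1275; wraps to 773 = 01100000101
R = −(773) = -773 = 10011111011
R = NOT 10011111011 = 01100000100 = 772

01100000100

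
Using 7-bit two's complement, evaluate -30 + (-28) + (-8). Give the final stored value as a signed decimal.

62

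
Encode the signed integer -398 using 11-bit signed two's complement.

11001110010

|-398| = 398 = 00110001110 in 11 bits.
Invert the bits: 11001110001. Add 1: 11001110010.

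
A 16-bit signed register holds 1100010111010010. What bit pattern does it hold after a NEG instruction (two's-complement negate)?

0011101000101110

Invert: 0011101000101101. Add 1: 0011101000101110.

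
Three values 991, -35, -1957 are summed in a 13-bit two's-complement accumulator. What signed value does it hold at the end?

-1001

991 + (-35) = 956 (0001110111100)
956 + (-1957) = -1001 (1110000010111)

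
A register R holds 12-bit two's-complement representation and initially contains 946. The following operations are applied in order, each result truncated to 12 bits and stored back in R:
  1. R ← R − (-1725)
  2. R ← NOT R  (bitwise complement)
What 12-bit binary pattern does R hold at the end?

Start: R = 946 = 001110110010.
R = 946 − (-1725) = 2671; wraps to -1425 = 101001101111
R = NOT 101001101111 = 010110010000 = 1424

010110010000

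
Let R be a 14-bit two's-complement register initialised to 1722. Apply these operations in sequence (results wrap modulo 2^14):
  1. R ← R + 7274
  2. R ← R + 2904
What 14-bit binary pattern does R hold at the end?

Start: R = 1722 = 00011010111010.
R = 1722 + 7274 = 8996; wraps to -7388 = 10001100100100
R = -7388 + 2904 = -4484 = 10111001111100

10111001111100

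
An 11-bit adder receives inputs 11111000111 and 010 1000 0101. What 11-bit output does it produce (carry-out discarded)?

  11111000111
+ 01010000101
= 01001001100  (discard carry-out 1)

01001001100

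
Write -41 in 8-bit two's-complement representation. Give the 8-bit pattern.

11010111

|-41| = 41 = 00101001 in 8 bits.
Invert the bits: 11010110. Add 1: 11010111.
Check: 11010111 reads as 215 − 256 = -41.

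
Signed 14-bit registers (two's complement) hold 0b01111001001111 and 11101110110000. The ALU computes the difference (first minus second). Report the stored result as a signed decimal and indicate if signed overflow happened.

-7521; overflow

0b01111001001111 → 01111001001111 = 7759 (signed)
11101110110000 = -1104 (signed)
Subtract via negate-and-add: invert 11101110110000 + 1 = 00010001010000 (i.e. 1104).
  01111001001111
+ 00010001010000
= 10001010011111
Result 10001010011111: MSB = 1 → 8863 − 16384 = -7521.
Both addends (after negating the subtrahend) are non-negative but the stored result is negative: signed overflow. The true value 7759 − (-1104) = 8863 lies outside [-8192, 8191].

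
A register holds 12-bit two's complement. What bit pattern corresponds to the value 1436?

010110011100

1436 is non-negative, so write it directly in 12 bits: 010110011100.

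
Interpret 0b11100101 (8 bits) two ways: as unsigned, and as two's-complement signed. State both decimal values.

Unsigned: 11100101 = 229.
Signed: MSB=1 → 229 − 256 = -27.

unsigned = 229, signed = -27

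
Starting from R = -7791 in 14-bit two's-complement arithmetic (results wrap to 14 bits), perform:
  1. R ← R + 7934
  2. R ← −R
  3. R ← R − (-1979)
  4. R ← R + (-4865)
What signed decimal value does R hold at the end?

-3029

Start: R = -7791 = 10000110010001.
R = -7791 + 7934 = 143 = 00000010001111
R = −(143) = -143 = 11111101110001
R = -143 − (-1979) = 1836 = 00011100101100
R = 1836 + (-4865) = -3029 = 11010000101011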